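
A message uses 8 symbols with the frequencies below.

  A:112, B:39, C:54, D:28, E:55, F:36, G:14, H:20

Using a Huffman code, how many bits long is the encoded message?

Greedily combine the two least-frequent nodes:
combine G(14), H(20) → 34
combine D(28), 34 → 62
combine F(36), B(39) → 75
combine C(54), E(55) → 109
combine 62, 75 → 137
combine 109, A(112) → 221
combine 137, 221 → 358
Total encoded bits = sum of merged weights = 34 + 62 + 75 + 109 + 137 + 221 + 358 = 996.

996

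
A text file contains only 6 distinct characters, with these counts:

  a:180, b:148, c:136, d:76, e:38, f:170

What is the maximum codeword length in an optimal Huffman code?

Merge the two lowest-weight nodes at each step:
combine e(38), d(76) → 114
combine 114, c(136) → 250
combine b(148), f(170) → 318
combine a(180), 250 → 430
combine 318, 430 → 748
The first pair merged (e, d) ends up deepest, at depth 4.

4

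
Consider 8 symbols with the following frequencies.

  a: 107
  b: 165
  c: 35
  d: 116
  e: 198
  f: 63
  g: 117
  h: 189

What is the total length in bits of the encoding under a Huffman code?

Build the Huffman tree bottom-up:
combine c(35), f(63) → 98
combine 98, a(107) → 205
combine d(116), g(117) → 233
combine b(165), h(189) → 354
combine e(198), 205 → 403
combine 233, 354 → 587
combine 403, 587 → 990
Each symbol's bit-cost is frequency × depth; summing gives 2870 bits (equivalently 98 + 205 + 233 + 354 + 403 + 587 + 990).

2870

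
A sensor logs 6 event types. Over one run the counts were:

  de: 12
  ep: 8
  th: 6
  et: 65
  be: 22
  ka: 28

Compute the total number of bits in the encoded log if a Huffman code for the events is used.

Merge the two smallest weights repeatedly:
merge th(6) and ep(8): 14
merge de(12) and 14: 26
merge be(22) and 26: 48
merge ka(28) and 48: 76
merge et(65) and 76: 141
Each symbol's bit-cost is frequency × depth; summing gives 305 bits (equivalently 14 + 26 + 48 + 76 + 141).

305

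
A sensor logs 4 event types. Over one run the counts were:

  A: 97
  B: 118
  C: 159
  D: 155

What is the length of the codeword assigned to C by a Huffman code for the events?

2

Build the tree from the bottom:
A(97) + B(118) → 215
D(155) + C(159) → 314
215 + 314 → 529
C sits 2 levels below the root, so its codeword is 2 bits.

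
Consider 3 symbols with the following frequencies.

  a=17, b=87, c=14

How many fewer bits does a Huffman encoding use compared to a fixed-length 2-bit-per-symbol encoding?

Fixed-length: 2 bits × 118 symbols = 236 bits.
Huffman merges:
combine c(14), a(17) → 31
combine 31, b(87) → 118
Huffman total = 31 + 118 = 149 bits.
Saving = 236 − 149 = 87 bits.

87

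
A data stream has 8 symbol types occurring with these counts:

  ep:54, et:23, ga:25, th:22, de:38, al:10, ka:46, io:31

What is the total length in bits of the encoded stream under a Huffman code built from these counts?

Greedily combine the two least-frequent nodes:
al(10) + th(22) → 32
et(23) + ga(25) → 48
io(31) + 32 → 63
de(38) + ka(46) → 84
48 + ep(54) → 102
63 + 84 → 147
102 + 147 → 249
Total encoded bits = sum of merged weights = 32 + 48 + 63 + 84 + 102 + 147 + 249 = 725.

725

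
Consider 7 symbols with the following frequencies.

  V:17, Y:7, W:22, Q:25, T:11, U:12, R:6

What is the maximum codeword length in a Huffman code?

4

Merge the two lowest-weight nodes at each step:
R(6) + Y(7) → 13
T(11) + U(12) → 23
13 + V(17) → 30
W(22) + 23 → 45
Q(25) + 30 → 55
45 + 55 → 100
The rarest symbols sit at the bottom; the longest codeword is 4 bits.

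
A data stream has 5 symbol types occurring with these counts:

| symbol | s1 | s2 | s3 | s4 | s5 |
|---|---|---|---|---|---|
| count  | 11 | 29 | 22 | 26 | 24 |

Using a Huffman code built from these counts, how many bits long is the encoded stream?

Build the Huffman tree bottom-up:
s1(11) + s3(22) → 33
s5(24) + s4(26) → 50
s2(29) + 33 → 62
50 + 62 → 112
Total encoded bits = sum of merged weights = 33 + 50 + 62 + 112 = 257.

257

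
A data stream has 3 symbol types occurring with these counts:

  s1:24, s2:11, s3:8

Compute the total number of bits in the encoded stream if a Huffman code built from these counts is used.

62

Build the Huffman tree bottom-up:
s3(8) + s2(11) → 19
19 + s1(24) → 43
The encoded length is the sum of every internal node's weight: 19 + 43 = 62 bits.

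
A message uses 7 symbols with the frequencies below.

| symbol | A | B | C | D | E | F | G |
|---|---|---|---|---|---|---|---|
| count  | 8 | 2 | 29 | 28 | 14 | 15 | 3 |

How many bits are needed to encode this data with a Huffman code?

243

Greedily combine the two least-frequent nodes:
combine B(2), G(3) → 5
combine 5, A(8) → 13
combine 13, E(14) → 27
combine F(15), 27 → 42
combine D(28), C(29) → 57
combine 42, 57 → 99
Total encoded bits = sum of merged weights = 5 + 13 + 27 + 42 + 57 + 99 = 243.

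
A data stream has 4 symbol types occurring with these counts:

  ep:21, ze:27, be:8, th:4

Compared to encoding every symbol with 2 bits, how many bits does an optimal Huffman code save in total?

Fixed-length: 2 bits × 60 symbols = 120 bits.
Huffman merges:
combine th(4), be(8) → 12
combine 12, ep(21) → 33
combine ze(27), 33 → 60
Huffman total = 12 + 33 + 60 = 105 bits.
Saving = 120 − 105 = 15 bits.

15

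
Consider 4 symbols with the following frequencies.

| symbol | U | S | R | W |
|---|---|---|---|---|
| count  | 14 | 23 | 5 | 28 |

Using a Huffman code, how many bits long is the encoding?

Merge the two smallest weights repeatedly:
merge R(5) and U(14): 19
merge 19 and S(23): 42
merge W(28) and 42: 70
Total encoded bits = sum of merged weights = 19 + 42 + 70 = 131.

131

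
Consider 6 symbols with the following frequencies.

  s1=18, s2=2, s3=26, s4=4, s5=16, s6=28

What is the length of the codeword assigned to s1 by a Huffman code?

2

Build the tree from the bottom:
combine s2(2), s4(4) → 6
combine 6, s5(16) → 22
combine s1(18), 22 → 40
combine s3(26), s6(28) → 54
combine 40, 54 → 94
The subtree containing s1 is merged 2 times, so code length = 2.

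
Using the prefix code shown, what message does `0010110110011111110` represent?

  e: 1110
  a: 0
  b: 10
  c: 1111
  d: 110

aabddace

Read left to right; each codeword is recognised as soon as it completes (prefix code):
  0→a | 0→a | 10→b | 110→d | 110→d | 0→a | 1111→c | 1110→e
Decoded message: aabddace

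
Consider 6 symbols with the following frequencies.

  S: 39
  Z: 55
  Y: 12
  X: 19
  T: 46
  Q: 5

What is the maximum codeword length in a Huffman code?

4

Merge the two lowest-weight nodes at each step:
combine Q(5), Y(12) → 17
combine 17, X(19) → 36
combine 36, S(39) → 75
combine T(46), Z(55) → 101
combine 75, 101 → 176
The first pair merged (Q, Y) ends up deepest, at depth 4.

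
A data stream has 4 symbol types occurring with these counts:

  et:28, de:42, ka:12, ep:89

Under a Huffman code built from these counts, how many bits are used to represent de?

2

Repeatedly merge the two smallest:
merge ka(12) and et(28): 40
merge 40 and de(42): 82
merge 82 and ep(89): 171
The subtree containing de is merged 2 times, so code length = 2.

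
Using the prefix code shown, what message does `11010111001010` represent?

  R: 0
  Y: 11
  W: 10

YRWYWRWW

Read left to right; each codeword is recognised as soon as it completes (prefix code):
  11→Y | 0→R | 10→W | 11→Y | 10→W | 0→R | 10→W | 10→W
Decoded message: YRWYWRWW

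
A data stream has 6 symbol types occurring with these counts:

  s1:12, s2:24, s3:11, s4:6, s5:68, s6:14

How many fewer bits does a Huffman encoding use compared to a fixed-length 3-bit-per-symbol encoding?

Fixed-length: 3 bits × 135 symbols = 405 bits.
Huffman merges:
combine s4(6), s3(11) → 17
combine s1(12), s6(14) → 26
combine 17, s2(24) → 41
combine 26, 41 → 67
combine 67, s5(68) → 135
Huffman total = 17 + 26 + 41 + 67 + 135 = 286 bits.
Saving = 405 − 286 = 119 bits.

119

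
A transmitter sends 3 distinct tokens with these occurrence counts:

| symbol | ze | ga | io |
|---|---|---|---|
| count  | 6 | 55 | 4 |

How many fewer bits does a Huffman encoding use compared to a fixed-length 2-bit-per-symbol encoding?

Fixed-length: 2 bits × 65 symbols = 130 bits.
Huffman merges:
merge io(4) and ze(6): 10
merge 10 and ga(55): 65
Huffman total = 10 + 65 = 75 bits.
Saving = 130 − 75 = 55 bits.

55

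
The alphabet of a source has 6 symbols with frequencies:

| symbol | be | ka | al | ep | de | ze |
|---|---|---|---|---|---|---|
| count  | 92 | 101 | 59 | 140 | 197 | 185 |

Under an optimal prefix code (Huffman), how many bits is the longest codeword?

Merge the two lowest-weight nodes at each step:
merge al(59) and be(92): 151
merge ka(101) and ep(140): 241
merge 151 and ze(185): 336
merge de(197) and 241: 438
merge 336 and 438: 774
The rarest symbols sit at the bottom; the longest codeword is 3 bits.

3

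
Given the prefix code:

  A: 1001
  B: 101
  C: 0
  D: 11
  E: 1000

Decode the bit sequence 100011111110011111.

EDDDADD

Read left to right; each codeword is recognised as soon as it completes (prefix code):
  1000→E | 11→D | 11→D | 11→D | 1001→A | 11→D | 11→D
Decoded message: EDDDADD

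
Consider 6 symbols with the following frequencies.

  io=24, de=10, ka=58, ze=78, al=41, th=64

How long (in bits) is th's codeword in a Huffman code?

2

Huffman merges, smallest pair first:
combine de(10), io(24) → 34
combine 34, al(41) → 75
combine ka(58), th(64) → 122
combine 75, ze(78) → 153
combine 122, 153 → 275
The subtree containing th is merged 2 times, so code length = 2.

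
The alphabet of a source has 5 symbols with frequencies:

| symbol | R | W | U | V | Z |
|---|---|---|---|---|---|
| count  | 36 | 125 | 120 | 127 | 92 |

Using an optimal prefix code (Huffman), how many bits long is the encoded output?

1128

Merge the two smallest weights repeatedly:
merge R(36) and Z(92): 128
merge U(120) and W(125): 245
merge V(127) and 128: 255
merge 245 and 255: 500
The encoded length is the sum of every internal node's weight: 128 + 245 + 255 + 500 = 1128 bits.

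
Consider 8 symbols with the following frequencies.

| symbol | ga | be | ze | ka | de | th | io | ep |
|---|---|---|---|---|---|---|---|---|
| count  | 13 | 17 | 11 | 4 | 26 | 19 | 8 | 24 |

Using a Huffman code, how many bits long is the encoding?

Build the Huffman tree bottom-up:
combine ka(4), io(8) → 12
combine ze(11), 12 → 23
combine ga(13), be(17) → 30
combine th(19), 23 → 42
combine ep(24), de(26) → 50
combine 30, 42 → 72
combine 50, 72 → 122
Total encoded bits = sum of merged weights = 12 + 23 + 30 + 42 + 50 + 72 + 122 = 351.

351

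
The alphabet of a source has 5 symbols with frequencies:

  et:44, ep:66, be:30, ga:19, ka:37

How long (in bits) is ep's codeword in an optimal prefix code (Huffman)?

Repeatedly merge the two smallest:
merge ga(19) and be(30): 49
merge ka(37) and et(44): 81
merge 49 and ep(66): 115
merge 81 and 115: 196
ep's leaf is at depth 2, giving a 2-bit codeword.

2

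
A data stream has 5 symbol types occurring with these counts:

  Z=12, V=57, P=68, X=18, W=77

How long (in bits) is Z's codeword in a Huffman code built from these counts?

3

Repeatedly merge the two smallest:
combine Z(12), X(18) → 30
combine 30, V(57) → 87
combine P(68), W(77) → 145
combine 87, 145 → 232
The subtree containing Z is merged 3 times, so code length = 3.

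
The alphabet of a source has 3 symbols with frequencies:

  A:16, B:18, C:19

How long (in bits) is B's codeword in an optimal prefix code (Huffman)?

Huffman merges, smallest pair first:
combine A(16), B(18) → 34
combine C(19), 34 → 53
B's leaf is at depth 2, giving a 2-bit codeword.

2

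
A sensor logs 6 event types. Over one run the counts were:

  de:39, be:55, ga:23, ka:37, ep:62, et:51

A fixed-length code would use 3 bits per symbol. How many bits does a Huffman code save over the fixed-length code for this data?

117

Fixed-length: 3 bits × 267 symbols = 801 bits.
Huffman merges:
merge ga(23) and ka(37): 60
merge de(39) and et(51): 90
merge be(55) and 60: 115
merge ep(62) and 90: 152
merge 115 and 152: 267
Huffman total = 60 + 90 + 115 + 152 + 267 = 684 bits.
Saving = 801 − 684 = 117 bits.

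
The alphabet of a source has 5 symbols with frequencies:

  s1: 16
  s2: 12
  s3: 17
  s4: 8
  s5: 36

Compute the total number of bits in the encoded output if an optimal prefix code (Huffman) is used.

195

Greedily combine the two least-frequent nodes:
merge s4(8) and s2(12): 20
merge s1(16) and s3(17): 33
merge 20 and 33: 53
merge s5(36) and 53: 89
Each symbol's bit-cost is frequency × depth; summing gives 195 bits (equivalently 20 + 33 + 53 + 89).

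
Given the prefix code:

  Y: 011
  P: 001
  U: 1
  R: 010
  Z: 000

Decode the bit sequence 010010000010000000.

RRZRZZ

Read left to right; each codeword is recognised as soon as it completes (prefix code):
  010→R | 010→R | 000→Z | 010→R | 000→Z | 000→Z
Decoded message: RRZRZZ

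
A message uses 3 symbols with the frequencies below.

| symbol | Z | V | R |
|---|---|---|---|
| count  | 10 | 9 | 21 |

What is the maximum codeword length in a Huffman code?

2

Merge the two lowest-weight nodes at each step:
V(9) + Z(10) → 19
19 + R(21) → 40
The rarest symbols sit at the bottom; the longest codeword is 2 bits.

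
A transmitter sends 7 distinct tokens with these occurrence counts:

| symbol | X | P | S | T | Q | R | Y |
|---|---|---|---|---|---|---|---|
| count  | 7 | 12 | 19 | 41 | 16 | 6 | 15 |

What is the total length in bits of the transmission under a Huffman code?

Merge the two smallest weights repeatedly:
merge R(6) and X(7): 13
merge P(12) and 13: 25
merge Y(15) and Q(16): 31
merge S(19) and 25: 44
merge 31 and T(41): 72
merge 44 and 72: 116
Each symbol's bit-cost is frequency × depth; summing gives 301 bits (equivalently 13 + 25 + 31 + 44 + 72 + 116).

301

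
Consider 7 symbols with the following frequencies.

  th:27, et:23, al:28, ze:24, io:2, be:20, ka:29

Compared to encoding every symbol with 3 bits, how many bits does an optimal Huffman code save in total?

Fixed-length: 3 bits × 153 symbols = 459 bits.
Huffman merges:
combine io(2), be(20) → 22
combine 22, et(23) → 45
combine ze(24), th(27) → 51
combine al(28), ka(29) → 57
combine 45, 51 → 96
combine 57, 96 → 153
Huffman total = 22 + 45 + 51 + 57 + 96 + 153 = 424 bits.
Saving = 459 − 424 = 35 bits.

35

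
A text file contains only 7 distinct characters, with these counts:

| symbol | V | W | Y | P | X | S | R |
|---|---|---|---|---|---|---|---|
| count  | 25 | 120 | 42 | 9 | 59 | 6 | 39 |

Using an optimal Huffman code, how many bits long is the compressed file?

Merge the two smallest weights repeatedly:
merge S(6) and P(9): 15
merge 15 and V(25): 40
merge R(39) and 40: 79
merge Y(42) and X(59): 101
merge 79 and 101: 180
merge W(120) and 180: 300
The encoded length is the sum of every internal node's weight: 15 + 40 + 79 + 101 + 180 + 300 = 715 bits.

715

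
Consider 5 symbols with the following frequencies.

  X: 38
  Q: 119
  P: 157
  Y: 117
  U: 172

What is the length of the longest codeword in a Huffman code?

3

Merge the two lowest-weight nodes at each step:
combine X(38), Y(117) → 155
combine Q(119), 155 → 274
combine P(157), U(172) → 329
combine 274, 329 → 603
The rarest symbols sit at the bottom; the longest codeword is 3 bits.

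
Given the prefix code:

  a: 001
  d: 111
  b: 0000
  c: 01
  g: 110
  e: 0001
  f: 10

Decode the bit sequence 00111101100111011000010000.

Read left to right; each codeword is recognised as soon as it completes (prefix code):
  001→a | 111→d | 01→c | 10→f | 01→c | 110→g | 110→g | 0001→e | 0000→b
Decoded message: adcfcggeb

adcfcggeb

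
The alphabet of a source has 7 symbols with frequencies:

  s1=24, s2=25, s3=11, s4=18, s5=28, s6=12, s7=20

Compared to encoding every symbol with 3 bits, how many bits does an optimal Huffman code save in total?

30

Fixed-length: 3 bits × 138 symbols = 414 bits.
Huffman merges:
combine s3(11), s6(12) → 23
combine s4(18), s7(20) → 38
combine 23, s1(24) → 47
combine s2(25), s5(28) → 53
combine 38, 47 → 85
combine 53, 85 → 138
Huffman total = 23 + 38 + 47 + 53 + 85 + 138 = 384 bits.
Saving = 414 − 384 = 30 bits.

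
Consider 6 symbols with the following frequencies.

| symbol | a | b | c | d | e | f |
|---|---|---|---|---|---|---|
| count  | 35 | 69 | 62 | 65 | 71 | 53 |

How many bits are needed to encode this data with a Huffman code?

925

Build the Huffman tree bottom-up:
a(35) + f(53) → 88
c(62) + d(65) → 127
b(69) + e(71) → 140
88 + 127 → 215
140 + 215 → 355
Total encoded bits = sum of merged weights = 88 + 127 + 140 + 215 + 355 = 925.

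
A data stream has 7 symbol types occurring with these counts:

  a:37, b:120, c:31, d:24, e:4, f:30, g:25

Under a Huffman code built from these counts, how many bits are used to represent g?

Huffman merges, smallest pair first:
e(4) + d(24) → 28
g(25) + 28 → 53
f(30) + c(31) → 61
a(37) + 53 → 90
61 + 90 → 151
b(120) + 151 → 271
g's leaf is at depth 4, giving a 4-bit codeword.

4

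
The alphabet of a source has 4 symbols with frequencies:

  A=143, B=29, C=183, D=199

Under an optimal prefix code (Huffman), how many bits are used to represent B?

Huffman merges, smallest pair first:
B(29) + A(143) → 172
172 + C(183) → 355
D(199) + 355 → 554
The subtree containing B is merged 3 times, so code length = 3.

3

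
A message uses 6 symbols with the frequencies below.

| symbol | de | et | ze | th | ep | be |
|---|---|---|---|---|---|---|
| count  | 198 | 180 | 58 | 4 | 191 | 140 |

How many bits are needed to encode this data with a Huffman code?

Greedily combine the two least-frequent nodes:
th(4) + ze(58) → 62
62 + be(140) → 202
et(180) + ep(191) → 371
de(198) + 202 → 400
371 + 400 → 771
Each symbol's bit-cost is frequency × depth; summing gives 1806 bits (equivalently 62 + 202 + 371 + 400 + 771).

1806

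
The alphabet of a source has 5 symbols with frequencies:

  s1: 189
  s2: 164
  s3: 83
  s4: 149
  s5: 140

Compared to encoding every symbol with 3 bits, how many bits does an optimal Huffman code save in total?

502

Fixed-length: 3 bits × 725 symbols = 2175 bits.
Huffman merges:
s3(83) + s5(140) → 223
s4(149) + s2(164) → 313
s1(189) + 223 → 412
313 + 412 → 725
Huffman total = 223 + 313 + 412 + 725 = 1673 bits.
Saving = 2175 − 1673 = 502 bits.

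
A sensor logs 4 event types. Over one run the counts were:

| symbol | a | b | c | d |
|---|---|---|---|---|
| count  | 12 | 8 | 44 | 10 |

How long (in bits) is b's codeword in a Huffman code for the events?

Repeatedly merge the two smallest:
merge b(8) and d(10): 18
merge a(12) and 18: 30
merge 30 and c(44): 74
The subtree containing b is merged 3 times, so code length = 3.

3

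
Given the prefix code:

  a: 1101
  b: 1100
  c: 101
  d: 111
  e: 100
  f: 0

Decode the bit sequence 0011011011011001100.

Read left to right; each codeword is recognised as soon as it completes (prefix code):
  0→f | 0→f | 1101→a | 101→c | 101→c | 100→e | 1100→b
Decoded message: ffacceb

ffacceb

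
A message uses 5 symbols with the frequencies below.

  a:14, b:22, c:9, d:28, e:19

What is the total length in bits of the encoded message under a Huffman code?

Merge the two smallest weights repeatedly:
combine c(9), a(14) → 23
combine e(19), b(22) → 41
combine 23, d(28) → 51
combine 41, 51 → 92
Each symbol's bit-cost is frequency × depth; summing gives 207 bits (equivalently 23 + 41 + 51 + 92).

207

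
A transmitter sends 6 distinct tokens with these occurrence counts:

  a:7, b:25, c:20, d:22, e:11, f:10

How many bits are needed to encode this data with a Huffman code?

235

Build the Huffman tree bottom-up:
a(7) + f(10) → 17
e(11) + 17 → 28
c(20) + d(22) → 42
b(25) + 28 → 53
42 + 53 → 95
Each symbol's bit-cost is frequency × depth; summing gives 235 bits (equivalently 17 + 28 + 42 + 53 + 95).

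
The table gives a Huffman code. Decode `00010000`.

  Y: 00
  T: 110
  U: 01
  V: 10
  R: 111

YUYY

Read left to right; each codeword is recognised as soon as it completes (prefix code):
  00→Y | 01→U | 00→Y | 00→Y
Decoded message: YUYY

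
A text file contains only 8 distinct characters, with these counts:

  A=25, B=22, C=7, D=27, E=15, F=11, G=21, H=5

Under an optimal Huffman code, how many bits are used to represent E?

Repeatedly merge the two smallest:
combine H(5), C(7) → 12
combine F(11), 12 → 23
combine E(15), G(21) → 36
combine B(22), 23 → 45
combine A(25), D(27) → 52
combine 36, 45 → 81
combine 52, 81 → 133
E sits 3 levels below the root, so its codeword is 3 bits.

3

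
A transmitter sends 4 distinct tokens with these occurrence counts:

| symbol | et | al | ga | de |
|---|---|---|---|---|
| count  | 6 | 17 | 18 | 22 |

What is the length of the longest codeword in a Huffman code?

2

Merge the two lowest-weight nodes at each step:
combine et(6), al(17) → 23
combine ga(18), de(22) → 40
combine 23, 40 → 63
Maximum depth reached is 2.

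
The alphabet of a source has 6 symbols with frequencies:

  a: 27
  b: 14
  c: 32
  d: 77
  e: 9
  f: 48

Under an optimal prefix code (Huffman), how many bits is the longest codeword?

Merge the two lowest-weight nodes at each step:
combine e(9), b(14) → 23
combine 23, a(27) → 50
combine c(32), f(48) → 80
combine 50, d(77) → 127
combine 80, 127 → 207
Maximum depth reached is 4.

4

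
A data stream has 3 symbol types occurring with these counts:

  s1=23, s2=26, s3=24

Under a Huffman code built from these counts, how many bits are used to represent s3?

Repeatedly merge the two smallest:
combine s1(23), s3(24) → 47
combine s2(26), 47 → 73
The subtree containing s3 is merged 2 times, so code length = 2.

2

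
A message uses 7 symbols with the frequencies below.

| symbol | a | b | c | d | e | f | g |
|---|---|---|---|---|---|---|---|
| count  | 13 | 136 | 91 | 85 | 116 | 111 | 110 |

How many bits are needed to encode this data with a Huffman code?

1832

Greedily combine the two least-frequent nodes:
combine a(13), d(85) → 98
combine c(91), 98 → 189
combine g(110), f(111) → 221
combine e(116), b(136) → 252
combine 189, 221 → 410
combine 252, 410 → 662
Each symbol's bit-cost is frequency × depth; summing gives 1832 bits (equivalently 98 + 189 + 221 + 252 + 410 + 662).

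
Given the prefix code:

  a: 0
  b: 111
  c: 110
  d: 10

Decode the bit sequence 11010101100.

Read left to right; each codeword is recognised as soon as it completes (prefix code):
  110→c | 10→d | 10→d | 110→c | 0→a
Decoded message: cddca

cddca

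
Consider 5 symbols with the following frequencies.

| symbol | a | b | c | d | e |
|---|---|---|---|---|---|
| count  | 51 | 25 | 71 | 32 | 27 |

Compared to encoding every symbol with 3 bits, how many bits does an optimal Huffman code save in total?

154

Fixed-length: 3 bits × 206 symbols = 618 bits.
Huffman merges:
b(25) + e(27) → 52
d(32) + a(51) → 83
52 + c(71) → 123
83 + 123 → 206
Huffman total = 52 + 83 + 123 + 206 = 464 bits.
Saving = 618 − 464 = 154 bits.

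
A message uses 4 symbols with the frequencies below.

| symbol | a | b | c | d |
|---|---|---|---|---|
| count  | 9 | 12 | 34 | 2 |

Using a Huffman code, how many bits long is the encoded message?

91

Merge the two smallest weights repeatedly:
d(2) + a(9) → 11
11 + b(12) → 23
23 + c(34) → 57
Each symbol's bit-cost is frequency × depth; summing gives 91 bits (equivalently 11 + 23 + 57).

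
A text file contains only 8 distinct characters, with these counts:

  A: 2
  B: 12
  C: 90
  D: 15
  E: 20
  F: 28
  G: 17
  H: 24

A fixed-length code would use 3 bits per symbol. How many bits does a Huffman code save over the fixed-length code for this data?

Fixed-length: 3 bits × 208 symbols = 624 bits.
Huffman merges:
combine A(2), B(12) → 14
combine 14, D(15) → 29
combine G(17), E(20) → 37
combine H(24), F(28) → 52
combine 29, 37 → 66
combine 52, 66 → 118
combine C(90), 118 → 208
Huffman total = 14 + 29 + 37 + 52 + 66 + 118 + 208 = 524 bits.
Saving = 624 − 524 = 100 bits.

100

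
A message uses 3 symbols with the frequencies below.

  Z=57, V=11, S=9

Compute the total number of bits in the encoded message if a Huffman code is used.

97

Build the Huffman tree bottom-up:
combine S(9), V(11) → 20
combine 20, Z(57) → 77
Total encoded bits = sum of merged weights = 20 + 77 = 97.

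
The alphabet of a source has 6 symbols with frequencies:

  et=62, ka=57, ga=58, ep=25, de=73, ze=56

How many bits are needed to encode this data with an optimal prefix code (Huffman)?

Build the Huffman tree bottom-up:
ep(25) + ze(56) → 81
ka(57) + ga(58) → 115
et(62) + de(73) → 135
81 + 115 → 196
135 + 196 → 331
The encoded length is the sum of every internal node's weight: 81 + 115 + 135 + 196 + 331 = 858 bits.

858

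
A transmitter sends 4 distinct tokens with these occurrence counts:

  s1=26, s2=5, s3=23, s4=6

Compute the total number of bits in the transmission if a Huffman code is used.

Greedily combine the two least-frequent nodes:
combine s2(5), s4(6) → 11
combine 11, s3(23) → 34
combine s1(26), 34 → 60
Total encoded bits = sum of merged weights = 11 + 34 + 60 = 105.

105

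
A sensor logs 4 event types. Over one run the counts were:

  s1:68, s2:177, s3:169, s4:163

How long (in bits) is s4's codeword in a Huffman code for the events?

2

Repeatedly merge the two smallest:
combine s1(68), s4(163) → 231
combine s3(169), s2(177) → 346
combine 231, 346 → 577
s4's leaf is at depth 2, giving a 2-bit codeword.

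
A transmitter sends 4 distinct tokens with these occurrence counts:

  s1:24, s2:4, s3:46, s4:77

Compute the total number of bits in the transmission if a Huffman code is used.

253

Merge the two smallest weights repeatedly:
merge s2(4) and s1(24): 28
merge 28 and s3(46): 74
merge 74 and s4(77): 151
Total encoded bits = sum of merged weights = 28 + 74 + 151 = 253.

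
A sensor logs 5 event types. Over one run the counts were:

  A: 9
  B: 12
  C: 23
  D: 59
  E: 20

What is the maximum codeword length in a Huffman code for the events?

Merge the two lowest-weight nodes at each step:
merge A(9) and B(12): 21
merge E(20) and 21: 41
merge C(23) and 41: 64
merge D(59) and 64: 123
The first pair merged (A, B) ends up deepest, at depth 4.

4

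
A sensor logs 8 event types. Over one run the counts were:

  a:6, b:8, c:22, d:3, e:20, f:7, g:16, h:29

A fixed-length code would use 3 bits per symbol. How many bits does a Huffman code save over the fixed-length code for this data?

Fixed-length: 3 bits × 111 symbols = 333 bits.
Huffman merges:
merge d(3) and a(6): 9
merge f(7) and b(8): 15
merge 9 and 15: 24
merge g(16) and e(20): 36
merge c(22) and 24: 46
merge h(29) and 36: 65
merge 46 and 65: 111
Huffman total = 9 + 15 + 24 + 36 + 46 + 65 + 111 = 306 bits.
Saving = 333 − 306 = 27 bits.

27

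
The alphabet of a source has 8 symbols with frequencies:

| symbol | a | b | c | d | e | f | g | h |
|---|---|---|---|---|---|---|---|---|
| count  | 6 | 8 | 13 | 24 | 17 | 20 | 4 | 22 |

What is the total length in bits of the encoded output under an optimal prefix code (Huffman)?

324

Greedily combine the two least-frequent nodes:
g(4) + a(6) → 10
b(8) + 10 → 18
c(13) + e(17) → 30
18 + f(20) → 38
h(22) + d(24) → 46
30 + 38 → 68
46 + 68 → 114
The encoded length is the sum of every internal node's weight: 10 + 18 + 30 + 38 + 46 + 68 + 114 = 324 bits.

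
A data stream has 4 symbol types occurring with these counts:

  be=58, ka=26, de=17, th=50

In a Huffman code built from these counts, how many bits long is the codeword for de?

Huffman merges, smallest pair first:
combine de(17), ka(26) → 43
combine 43, th(50) → 93
combine be(58), 93 → 151
de sits 3 levels below the root, so its codeword is 3 bits.

3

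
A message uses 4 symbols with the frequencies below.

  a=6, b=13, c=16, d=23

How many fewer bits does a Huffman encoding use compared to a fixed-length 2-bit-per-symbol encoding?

Fixed-length: 2 bits × 58 symbols = 116 bits.
Huffman merges:
merge a(6) and b(13): 19
merge c(16) and 19: 35
merge d(23) and 35: 58
Huffman total = 19 + 35 + 58 = 112 bits.
Saving = 116 − 112 = 4 bits.

4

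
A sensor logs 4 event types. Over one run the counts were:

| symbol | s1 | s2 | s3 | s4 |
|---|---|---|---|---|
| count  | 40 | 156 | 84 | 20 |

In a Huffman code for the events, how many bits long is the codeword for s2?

Repeatedly merge the two smallest:
merge s4(20) and s1(40): 60
merge 60 and s3(84): 144
merge 144 and s2(156): 300
s2 is a child of the root — depth 1, so its codeword is a single bit.

1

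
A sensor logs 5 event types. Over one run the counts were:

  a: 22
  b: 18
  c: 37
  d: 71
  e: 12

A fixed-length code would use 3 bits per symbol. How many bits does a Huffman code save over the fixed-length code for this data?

Fixed-length: 3 bits × 160 symbols = 480 bits.
Huffman merges:
combine e(12), b(18) → 30
combine a(22), 30 → 52
combine c(37), 52 → 89
combine d(71), 89 → 160
Huffman total = 30 + 52 + 89 + 160 = 331 bits.
Saving = 480 − 331 = 149 bits.

149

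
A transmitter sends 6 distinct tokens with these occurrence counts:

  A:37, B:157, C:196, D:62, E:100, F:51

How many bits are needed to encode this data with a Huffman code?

Build the Huffman tree bottom-up:
merge A(37) and F(51): 88
merge D(62) and 88: 150
merge E(100) and 150: 250
merge B(157) and C(196): 353
merge 250 and 353: 603
Each symbol's bit-cost is frequency × depth; summing gives 1444 bits (equivalently 88 + 150 + 250 + 353 + 603).

1444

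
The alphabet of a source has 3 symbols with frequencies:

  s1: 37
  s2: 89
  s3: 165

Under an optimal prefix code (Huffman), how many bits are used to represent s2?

2

Build the tree from the bottom:
combine s1(37), s2(89) → 126
combine 126, s3(165) → 291
The subtree containing s2 is merged 2 times, so code length = 2.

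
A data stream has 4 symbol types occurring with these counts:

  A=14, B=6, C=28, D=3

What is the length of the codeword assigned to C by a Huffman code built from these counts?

1

Huffman merges, smallest pair first:
D(3) + B(6) → 9
9 + A(14) → 23
23 + C(28) → 51
C is a child of the root — depth 1, so its codeword is a single bit.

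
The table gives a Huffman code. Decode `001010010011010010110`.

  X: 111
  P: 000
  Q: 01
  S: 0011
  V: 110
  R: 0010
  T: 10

Read left to right; each codeword is recognised as soon as it completes (prefix code):
  0010→R | 10→T | 01→Q | 0011→S | 01→Q | 0010→R | 110→V
Decoded message: RTQSQRV

RTQSQRV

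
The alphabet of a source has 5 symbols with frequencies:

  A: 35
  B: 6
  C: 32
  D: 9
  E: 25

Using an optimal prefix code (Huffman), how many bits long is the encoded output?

229

Build the Huffman tree bottom-up:
combine B(6), D(9) → 15
combine 15, E(25) → 40
combine C(32), A(35) → 67
combine 40, 67 → 107
Each symbol's bit-cost is frequency × depth; summing gives 229 bits (equivalently 15 + 40 + 67 + 107).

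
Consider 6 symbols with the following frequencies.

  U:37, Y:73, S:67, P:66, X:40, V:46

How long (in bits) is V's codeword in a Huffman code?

3

Build the tree from the bottom:
combine U(37), X(40) → 77
combine V(46), P(66) → 112
combine S(67), Y(73) → 140
combine 77, 112 → 189
combine 140, 189 → 329
The subtree containing V is merged 3 times, so code length = 3.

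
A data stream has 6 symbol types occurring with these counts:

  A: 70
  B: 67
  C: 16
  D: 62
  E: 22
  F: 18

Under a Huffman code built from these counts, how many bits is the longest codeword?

Merge the two lowest-weight nodes at each step:
merge C(16) and F(18): 34
merge E(22) and 34: 56
merge 56 and D(62): 118
merge B(67) and A(70): 137
merge 118 and 137: 255
Maximum depth reached is 4.

4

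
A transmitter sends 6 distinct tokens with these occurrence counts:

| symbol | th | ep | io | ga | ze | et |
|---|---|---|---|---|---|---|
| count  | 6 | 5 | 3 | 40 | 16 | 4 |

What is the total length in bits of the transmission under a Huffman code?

Build the Huffman tree bottom-up:
merge io(3) and et(4): 7
merge ep(5) and th(6): 11
merge 7 and 11: 18
merge ze(16) and 18: 34
merge 34 and ga(40): 74
Each symbol's bit-cost is frequency × depth; summing gives 144 bits (equivalently 7 + 11 + 18 + 34 + 74).

144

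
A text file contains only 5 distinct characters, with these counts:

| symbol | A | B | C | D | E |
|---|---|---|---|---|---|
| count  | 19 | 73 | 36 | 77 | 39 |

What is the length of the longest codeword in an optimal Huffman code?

Merge the two lowest-weight nodes at each step:
A(19) + C(36) → 55
E(39) + 55 → 94
B(73) + D(77) → 150
94 + 150 → 244
The rarest symbols sit at the bottom; the longest codeword is 3 bits.

3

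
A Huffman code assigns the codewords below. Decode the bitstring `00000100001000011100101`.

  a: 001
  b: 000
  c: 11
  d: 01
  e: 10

Read left to right; each codeword is recognised as soon as it completes (prefix code):
  000→b | 001→a | 000→b | 01→d | 000→b | 01→d | 11→c | 001→a | 01→d
Decoded message: babdbdcad

babdbdcad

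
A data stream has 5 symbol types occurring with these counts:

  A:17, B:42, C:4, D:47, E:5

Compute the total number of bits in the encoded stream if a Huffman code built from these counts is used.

218

Build the Huffman tree bottom-up:
merge C(4) and E(5): 9
merge 9 and A(17): 26
merge 26 and B(42): 68
merge D(47) and 68: 115
The encoded length is the sum of every internal node's weight: 9 + 26 + 68 + 115 = 218 bits.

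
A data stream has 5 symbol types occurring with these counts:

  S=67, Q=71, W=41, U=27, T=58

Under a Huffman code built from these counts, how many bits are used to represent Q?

2

Huffman merges, smallest pair first:
U(27) + W(41) → 68
T(58) + S(67) → 125
68 + Q(71) → 139
125 + 139 → 264
The subtree containing Q is merged 2 times, so code length = 2.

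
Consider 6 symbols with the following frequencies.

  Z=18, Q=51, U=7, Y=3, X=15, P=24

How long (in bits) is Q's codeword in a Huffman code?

1

Repeatedly merge the two smallest:
merge Y(3) and U(7): 10
merge 10 and X(15): 25
merge Z(18) and P(24): 42
merge 25 and 42: 67
merge Q(51) and 67: 118
Q sits one level below the root: a 1-bit codeword.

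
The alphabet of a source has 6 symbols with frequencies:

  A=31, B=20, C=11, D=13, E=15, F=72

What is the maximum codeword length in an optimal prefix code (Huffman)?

4

Merge the two lowest-weight nodes at each step:
C(11) + D(13) → 24
E(15) + B(20) → 35
24 + A(31) → 55
35 + 55 → 90
F(72) + 90 → 162
Maximum depth reached is 4.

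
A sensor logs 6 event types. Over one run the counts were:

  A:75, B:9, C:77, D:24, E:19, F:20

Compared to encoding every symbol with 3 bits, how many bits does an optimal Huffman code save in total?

Fixed-length: 3 bits × 224 symbols = 672 bits.
Huffman merges:
B(9) + E(19) → 28
F(20) + D(24) → 44
28 + 44 → 72
72 + A(75) → 147
C(77) + 147 → 224
Huffman total = 28 + 44 + 72 + 147 + 224 = 515 bits.
Saving = 672 − 515 = 157 bits.

157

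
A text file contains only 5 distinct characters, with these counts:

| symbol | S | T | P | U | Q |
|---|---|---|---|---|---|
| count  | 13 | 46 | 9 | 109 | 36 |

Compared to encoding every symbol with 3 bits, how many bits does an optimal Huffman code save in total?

242

Fixed-length: 3 bits × 213 symbols = 639 bits.
Huffman merges:
merge P(9) and S(13): 22
merge 22 and Q(36): 58
merge T(46) and 58: 104
merge 104 and U(109): 213
Huffman total = 22 + 58 + 104 + 213 = 397 bits.
Saving = 639 − 397 = 242 bits.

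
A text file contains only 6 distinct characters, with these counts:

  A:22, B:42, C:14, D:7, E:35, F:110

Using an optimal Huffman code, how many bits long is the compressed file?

491

Build the Huffman tree bottom-up:
D(7) + C(14) → 21
21 + A(22) → 43
E(35) + B(42) → 77
43 + 77 → 120
F(110) + 120 → 230
Total encoded bits = sum of merged weights = 21 + 43 + 77 + 120 + 230 = 491.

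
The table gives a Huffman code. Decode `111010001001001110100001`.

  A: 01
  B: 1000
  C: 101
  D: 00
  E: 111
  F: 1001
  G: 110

Read left to right; each codeword is recognised as soon as it completes (prefix code):
  111→E | 01→A | 00→D | 01→A | 00→D | 1001→F | 110→G | 1000→B | 01→A
Decoded message: EADADFGBA

EADADFGBA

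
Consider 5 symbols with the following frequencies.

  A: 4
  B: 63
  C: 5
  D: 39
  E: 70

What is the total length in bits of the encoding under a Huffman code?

Greedily combine the two least-frequent nodes:
merge A(4) and C(5): 9
merge 9 and D(39): 48
merge 48 and B(63): 111
merge E(70) and 111: 181
Total encoded bits = sum of merged weights = 9 + 48 + 111 + 181 = 349.

349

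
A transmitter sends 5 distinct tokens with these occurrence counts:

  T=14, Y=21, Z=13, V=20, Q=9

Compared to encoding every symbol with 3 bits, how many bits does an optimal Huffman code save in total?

55

Fixed-length: 3 bits × 77 symbols = 231 bits.
Huffman merges:
Q(9) + Z(13) → 22
T(14) + V(20) → 34
Y(21) + 22 → 43
34 + 43 → 77
Huffman total = 22 + 34 + 43 + 77 = 176 bits.
Saving = 231 − 176 = 55 bits.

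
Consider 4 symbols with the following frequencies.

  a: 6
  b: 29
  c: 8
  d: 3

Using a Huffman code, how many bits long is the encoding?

Greedily combine the two least-frequent nodes:
d(3) + a(6) → 9
c(8) + 9 → 17
17 + b(29) → 46
The encoded length is the sum of every internal node's weight: 9 + 17 + 46 = 72 bits.

72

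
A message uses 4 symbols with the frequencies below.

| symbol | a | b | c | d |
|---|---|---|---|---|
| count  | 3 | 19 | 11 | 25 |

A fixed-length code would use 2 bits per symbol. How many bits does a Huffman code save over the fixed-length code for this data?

11

Fixed-length: 2 bits × 58 symbols = 116 bits.
Huffman merges:
a(3) + c(11) → 14
14 + b(19) → 33
d(25) + 33 → 58
Huffman total = 14 + 33 + 58 = 105 bits.
Saving = 116 − 105 = 11 bits.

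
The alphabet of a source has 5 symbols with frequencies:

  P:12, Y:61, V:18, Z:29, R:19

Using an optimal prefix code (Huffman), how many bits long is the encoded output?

Merge the two smallest weights repeatedly:
combine P(12), V(18) → 30
combine R(19), Z(29) → 48
combine 30, 48 → 78
combine Y(61), 78 → 139
The encoded length is the sum of every internal node's weight: 30 + 48 + 78 + 139 = 295 bits.

295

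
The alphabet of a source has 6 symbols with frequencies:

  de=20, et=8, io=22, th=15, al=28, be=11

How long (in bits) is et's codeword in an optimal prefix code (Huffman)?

Build the tree from the bottom:
combine et(8), be(11) → 19
combine th(15), 19 → 34
combine de(20), io(22) → 42
combine al(28), 34 → 62
combine 42, 62 → 104
The subtree containing et is merged 4 times, so code length = 4.

4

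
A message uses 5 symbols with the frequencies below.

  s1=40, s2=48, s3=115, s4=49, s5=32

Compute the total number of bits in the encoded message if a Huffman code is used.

Build the Huffman tree bottom-up:
combine s5(32), s1(40) → 72
combine s2(48), s4(49) → 97
combine 72, 97 → 169
combine s3(115), 169 → 284
Total encoded bits = sum of merged weights = 72 + 97 + 169 + 284 = 622.

622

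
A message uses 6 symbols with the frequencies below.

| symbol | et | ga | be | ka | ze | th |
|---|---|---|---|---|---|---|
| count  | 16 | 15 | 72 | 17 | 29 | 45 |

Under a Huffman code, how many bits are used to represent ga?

3

Build the tree from the bottom:
combine ga(15), et(16) → 31
combine ka(17), ze(29) → 46
combine 31, th(45) → 76
combine 46, be(72) → 118
combine 76, 118 → 194
The subtree containing ga is merged 3 times, so code length = 3.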